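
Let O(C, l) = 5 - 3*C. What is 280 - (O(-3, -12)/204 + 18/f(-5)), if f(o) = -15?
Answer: 143377/510 ≈ 281.13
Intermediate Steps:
280 - (O(-3, -12)/204 + 18/f(-5)) = 280 - ((5 - 3*(-3))/204 + 18/(-15)) = 280 - ((5 + 9)*(1/204) + 18*(-1/15)) = 280 - (14*(1/204) - 6/5) = 280 - (7/102 - 6/5) = 280 - 1*(-577/510) = 280 + 577/510 = 143377/510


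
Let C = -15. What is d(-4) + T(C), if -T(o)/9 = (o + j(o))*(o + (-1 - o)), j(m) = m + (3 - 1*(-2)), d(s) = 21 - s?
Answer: -200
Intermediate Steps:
j(m) = 5 + m (j(m) = m + (3 + 2) = m + 5 = 5 + m)
T(o) = 45 + 18*o (T(o) = -9*(o + (5 + o))*(o + (-1 - o)) = -9*(5 + 2*o)*(-1) = -9*(-5 - 2*o) = 45 + 18*o)
d(-4) + T(C) = (21 - 1*(-4)) + (45 + 18*(-15)) = (21 + 4) + (45 - 270) = 25 - 225 = -200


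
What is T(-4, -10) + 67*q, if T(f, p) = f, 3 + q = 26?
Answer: 1537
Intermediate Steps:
q = 23 (q = -3 + 26 = 23)
T(-4, -10) + 67*q = -4 + 67*23 = -4 + 1541 = 1537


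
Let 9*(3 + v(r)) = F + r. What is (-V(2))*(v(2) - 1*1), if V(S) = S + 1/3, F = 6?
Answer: 196/27 ≈ 7.2593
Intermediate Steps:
v(r) = -7/3 + r/9 (v(r) = -3 + (6 + r)/9 = -3 + (2/3 + r/9) = -7/3 + r/9)
V(S) = 1/3 + S (V(S) = S + 1/3 = 1/3 + S)
(-V(2))*(v(2) - 1*1) = (-(1/3 + 2))*((-7/3 + (1/9)*2) - 1*1) = (-1*7/3)*((-7/3 + 2/9) - 1) = -7*(-19/9 - 1)/3 = -7/3*(-28/9) = 196/27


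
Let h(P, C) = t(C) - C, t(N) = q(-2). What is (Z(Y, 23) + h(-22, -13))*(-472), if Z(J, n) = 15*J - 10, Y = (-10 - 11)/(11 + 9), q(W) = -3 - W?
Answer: 6490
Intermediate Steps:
t(N) = -1 (t(N) = -3 - 1*(-2) = -3 + 2 = -1)
Y = -21/20 ≈ -1.0500
h(P, C) = -1 - C
Z(J, n) = -10 + 15*J
(Z(Y, 23) + h(-22, -13))*(-472) = ((-10 + 15*(-21/20)) + (-1 - 1*(-13)))*(-472) = ((-10 - 63/4) + (-1 + 13))*(-472) = (-103/4 + 12)*(-472) = -55/4*(-472) = 6490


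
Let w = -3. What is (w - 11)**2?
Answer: 196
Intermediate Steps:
(w - 11)**2 = (-3 - 11)**2 = (-14)**2 = 196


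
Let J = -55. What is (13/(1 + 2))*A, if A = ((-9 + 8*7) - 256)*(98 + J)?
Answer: -116831/3 ≈ -38944.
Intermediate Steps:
A = -8987 (A = ((-9 + 8*7) - 256)*(98 - 55) = ((-9 + 56) - 256)*43 = (47 - 256)*43 = -209*43 = -8987)
(13/(1 + 2))*A = (13/(1 + 2))*(-8987) = (13/3)*(-8987) = -116831/3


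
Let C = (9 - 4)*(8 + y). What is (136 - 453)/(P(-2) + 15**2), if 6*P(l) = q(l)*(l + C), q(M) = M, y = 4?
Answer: -951/617 ≈ -1.5413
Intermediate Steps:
C = 60 (C = (9 - 4)*(8 + 4) = 5*12 = 60)
P(l) = l*(60 + l)/6 (P(l) = (l*(l + 60))/6 = (l*(60 + l))/6 = l*(60 + l)/6)
(136 - 453)/(P(-2) + 15**2) = (136 - 453)/((1/6)*(-2)*(60 - 2) + 15**2) = -317/((1/6)*(-2)*58 + 225) = -317/(-58/3 + 225) = -317/617/3 = -317*3/617 = -951/617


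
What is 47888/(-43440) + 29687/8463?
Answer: 2631926/1094145 ≈ 2.4055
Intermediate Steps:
47888/(-43440) + 29687/8463 = 47888*(-1/43440) + 29687*(1/8463) = -2993/2715 + 4241/1209 = 2631926/1094145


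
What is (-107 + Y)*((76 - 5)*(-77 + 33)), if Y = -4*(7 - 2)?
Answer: 396748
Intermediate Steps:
Y = -20 (Y = -4*5 = -20)
(-107 + Y)*((76 - 5)*(-77 + 33)) = (-107 - 20)*((76 - 5)*(-77 + 33)) = -9017*(-44) = -127*(-3124) = 396748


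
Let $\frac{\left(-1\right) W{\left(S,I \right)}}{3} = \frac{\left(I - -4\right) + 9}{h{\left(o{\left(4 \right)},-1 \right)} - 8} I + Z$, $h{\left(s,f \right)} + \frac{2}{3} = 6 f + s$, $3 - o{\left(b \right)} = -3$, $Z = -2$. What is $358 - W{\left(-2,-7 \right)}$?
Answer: $\frac{4765}{13} \approx 366.54$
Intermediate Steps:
$o{\left(b \right)} = 6$ ($o{\left(b \right)} = 3 - -3 = 3 + 3 = 6$)
$h{\left(s,f \right)} = - \frac{2}{3} + s + 6 f$ ($h{\left(s,f \right)} = - \frac{2}{3} + \left(6 f + s\right) = - \frac{2}{3} + \left(s + 6 f\right) = - \frac{2}{3} + s + 6 f$)
$W{\left(S,I \right)} = 6 - 3 I \left(- \frac{3}{2} - \frac{3 I}{26}\right)$ ($W{\left(S,I \right)} = - 3 \left(\frac{\left(I - -4\right) + 9}{\left(- \frac{2}{3} + 6 + 6 \left(-1\right)\right) - 8} I - 2\right) = - 3 \left(\frac{\left(I + 4\right) + 9}{\left(- \frac{2}{3} + 6 - 6\right) - 8} I - 2\right) = - 3 \left(\frac{\left(4 + I\right) + 9}{- \frac{2}{3} - 8} I - 2\right) = - 3 \left(\frac{13 + I}{- \frac{26}{3}} I - 2\right) = - 3 \left(\left(13 + I\right) \left(- \frac{3}{26}\right) I - 2\right) = - 3 \left(\left(- \frac{3}{2} - \frac{3 I}{26}\right) I - 2\right) = - 3 \left(I \left(- \frac{3}{2} - \frac{3 I}{26}\right) - 2\right) = - 3 \left(-2 + I \left(- \frac{3}{2} - \frac{3 I}{26}\right)\right) = 6 - 3 I \left(- \frac{3}{2} - \frac{3 I}{26}\right)$)
$358 - W{\left(-2,-7 \right)} = 358 - \left(6 + \frac{9}{2} \left(-7\right) + \frac{9 \left(-7\right)^{2}}{26}\right) = 358 - \left(6 - \frac{63}{2} + \frac{9}{26} \cdot 49\right) = 358 - \left(6 - \frac{63}{2} + \frac{441}{26}\right) = 358 - - \frac{111}{13} = 358 + \frac{111}{13} = \frac{4765}{13}$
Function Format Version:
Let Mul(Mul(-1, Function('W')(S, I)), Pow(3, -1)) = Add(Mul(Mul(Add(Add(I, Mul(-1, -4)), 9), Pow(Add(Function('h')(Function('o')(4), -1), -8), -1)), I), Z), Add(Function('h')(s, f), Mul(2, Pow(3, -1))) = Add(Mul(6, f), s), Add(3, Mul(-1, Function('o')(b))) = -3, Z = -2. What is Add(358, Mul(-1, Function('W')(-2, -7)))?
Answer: Rational(4765, 13) ≈ 366.54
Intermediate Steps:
Function('o')(b) = 6 (Function('o')(b) = Add(3, Mul(-1, -3)) = Add(3, 3) = 6)
Function('h')(s, f) = Add(Rational(-2, 3), s, Mul(6, f)) (Function('h')(s, f) = Add(Rational(-2, 3), Add(Mul(6, f), s)) = Add(Rational(-2, 3), Add(s, Mul(6, f))) = Add(Rational(-2, 3), s, Mul(6, f)))
Function('W')(S, I) = Add(6, Mul(-3, I, Add(Rational(-3, 2), Mul(Rational(-3, 26), I)))) (Function('W')(S, I) = Mul(-3, Add(Mul(Mul(Add(Add(I, Mul(-1, -4)), 9), Pow(Add(Add(Rational(-2, 3), 6, Mul(6, -1)), -8), -1)), I), -2)) = Mul(-3, Add(Mul(Mul(Add(Add(I, 4), 9), Pow(Add(Add(Rational(-2, 3), 6, -6), -8), -1)), I), -2)) = Mul(-3, Add(Mul(Mul(Add(Add(4, I), 9), Pow(Add(Rational(-2, 3), -8), -1)), I), -2)) = Mul(-3, Add(Mul(Mul(Add(13, I), Pow(Rational(-26, 3), -1)), I), -2)) = Mul(-3, Add(Mul(Mul(Add(13, I), Rational(-3, 26)), I), -2)) = Mul(-3, Add(Mul(Add(Rational(-3, 2), Mul(Rational(-3, 26), I)), I), -2)) = Mul(-3, Add(Mul(I, Add(Rational(-3, 2), Mul(Rational(-3, 26), I))), -2)) = Mul(-3, Add(-2, Mul(I, Add(Rational(-3, 2), Mul(Rational(-3, 26), I))))) = Add(6, Mul(-3, I, Add(Rational(-3, 2), Mul(Rational(-3, 26), I)))))
Add(358, Mul(-1, Function('W')(-2, -7))) = Add(358, Mul(-1, Add(6, Mul(Rational(9, 2), -7), Mul(Rational(9, 26), Pow(-7, 2))))) = Add(358, Mul(-1, Add(6, Rational(-63, 2), Mul(Rational(9, 26), 49)))) = Add(358, Mul(-1, Add(6, Rational(-63, 2), Rational(441, 26)))) = Add(358, Mul(-1, Rational(-111, 13))) = Add(358, Rational(111, 13)) = Rational(4765, 13)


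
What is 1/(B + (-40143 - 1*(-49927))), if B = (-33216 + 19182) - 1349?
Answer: -1/5599 ≈ -0.00017860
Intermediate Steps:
B = -15383 (B = -14034 - 1349 = -15383)
1/(B + (-40143 - 1*(-49927))) = 1/(-15383 + (-40143 - 1*(-49927))) = 1/(-15383 + (-40143 + 49927)) = 1/(-15383 + 9784) = 1/(-5599) = -1/5599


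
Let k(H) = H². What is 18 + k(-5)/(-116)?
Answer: 2063/116 ≈ 17.784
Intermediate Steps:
18 + k(-5)/(-116) = 18 + (-5)²/(-116) = 18 + 25*(-1/116) = 18 - 25/116 = 2063/116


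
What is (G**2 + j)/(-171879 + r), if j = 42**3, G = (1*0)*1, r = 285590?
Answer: 74088/113711 ≈ 0.65155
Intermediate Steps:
G = 0 (G = 0*1 = 0)
j = 74088
(G**2 + j)/(-171879 + r) = (0**2 + 74088)/(-171879 + 285590) = (0 + 74088)/113711 = 74088*(1/113711) = 74088/113711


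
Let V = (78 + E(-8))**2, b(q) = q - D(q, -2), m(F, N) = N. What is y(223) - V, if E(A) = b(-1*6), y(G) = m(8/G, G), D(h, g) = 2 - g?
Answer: -4401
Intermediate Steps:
y(G) = G
b(q) = -4 + q (b(q) = q - (2 - 1*(-2)) = q - (2 + 2) = q - 1*4 = q - 4 = -4 + q)
E(A) = -10 (E(A) = -4 - 1*6 = -4 - 6 = -10)
V = 4624 (V = (78 - 10)**2 = 68**2 = 4624)
y(223) - V = 223 - 1*4624 = 223 - 4624 = -4401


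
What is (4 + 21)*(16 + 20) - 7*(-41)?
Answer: 1187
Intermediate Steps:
(4 + 21)*(16 + 20) - 7*(-41) = 25*36 + 287 = 900 + 287 = 1187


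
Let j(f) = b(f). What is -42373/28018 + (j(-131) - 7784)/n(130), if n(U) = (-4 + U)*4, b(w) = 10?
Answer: -59791981/3530268 ≈ -16.937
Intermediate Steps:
n(U) = -16 + 4*U
j(f) = 10
-42373/28018 + (j(-131) - 7784)/n(130) = -42373/28018 + (10 - 7784)/(-16 + 4*130) = -42373*1/28018 - 7774/(-16 + 520) = -42373/28018 - 7774/504 = -42373/28018 - 7774*1/504 = -42373/28018 - 3887/252 = -59791981/3530268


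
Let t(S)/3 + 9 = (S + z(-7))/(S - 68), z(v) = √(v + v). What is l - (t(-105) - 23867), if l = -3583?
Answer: 3513488/173 + 3*I*√14/173 ≈ 20309.0 + 0.064884*I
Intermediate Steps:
z(v) = √2*√v (z(v) = √(2*v) = √2*√v)
t(S) = -27 + 3*(S + I*√14)/(-68 + S) (t(S) = -27 + 3*((S + √2*√(-7))/(S - 68)) = -27 + 3*((S + √2*(I*√7))/(-68 + S)) = -27 + 3*((S + I*√14)/(-68 + S)) = -27 + 3*(S + I*√14)/(-68 + S))
l - (t(-105) - 23867) = -3583 - (3*(612 - 8*(-105) + I*√14)/(-68 - 105) - 23867) = -3583 - (3*(612 + 840 + I*√14)/(-173) - 23867) = -3583 - (3*(-1/173)*(1452 + I*√14) - 23867) = -3583 - ((-4356/173 - 3*I*√14/173) - 23867) = -3583 - (-4133347/173 - 3*I*√14/173) = -3583 + (4133347/173 + 3*I*√14/173) = 3513488/173 + 3*I*√14/173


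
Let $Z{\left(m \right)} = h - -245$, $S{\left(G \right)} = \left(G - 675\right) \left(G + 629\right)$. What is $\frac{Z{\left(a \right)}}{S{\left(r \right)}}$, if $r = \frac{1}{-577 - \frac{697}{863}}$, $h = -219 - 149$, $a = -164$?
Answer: $\frac{745949483712}{2574889777713847} \approx 0.0002897$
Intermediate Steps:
$h = -368$ ($h = -219 - 149 = -368$)
$r = - \frac{863}{498648}$ ($r = \frac{1}{-577 - \frac{697}{863}} = \frac{1}{- \frac{498648}{863}} = - \frac{863}{498648} \approx -0.0017307$)
$S{\left(G \right)} = \left(-675 + G\right) \left(629 + G\right)$
$Z{\left(m \right)} = -123$ ($Z{\left(m \right)} = -368 - -245 = -368 + 245 = -123$)
$\frac{Z{\left(a \right)}}{S{\left(r \right)}} = - \frac{123}{-424575 + \left(- \frac{863}{498648}\right)^{2} - - \frac{19849}{249324}} = - \frac{123}{-424575 + \frac{744769}{248649827904} + \frac{19849}{249324}} = - \frac{123}{- \frac{105570480886267727}{248649827904}} = \left(-123\right) \left(- \frac{248649827904}{105570480886267727}\right) = \frac{745949483712}{2574889777713847}$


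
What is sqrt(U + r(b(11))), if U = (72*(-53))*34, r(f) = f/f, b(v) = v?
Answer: I*sqrt(129743) ≈ 360.2*I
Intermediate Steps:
r(f) = 1
U = -129744 (U = -3816*34 = -129744)
sqrt(U + r(b(11))) = sqrt(-129744 + 1) = sqrt(-129743) = I*sqrt(129743)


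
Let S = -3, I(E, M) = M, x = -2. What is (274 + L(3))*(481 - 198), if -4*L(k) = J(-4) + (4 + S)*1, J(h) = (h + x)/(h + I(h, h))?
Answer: 1238691/16 ≈ 77418.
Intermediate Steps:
J(h) = (-2 + h)/(2*h) (J(h) = (h - 2)/(h + h) = (-2 + h)/((2*h)) = (-2 + h)*(1/(2*h)) = (-2 + h)/(2*h))
L(k) = -7/16 (L(k) = -((½)*(-2 - 4)/(-4) + (4 - 3)*1)/4 = -((½)*(-¼)*(-6) + 1*1)/4 = -(¾ + 1)/4 = -¼*7/4 = -7/16)
(274 + L(3))*(481 - 198) = (274 - 7/16)*(481 - 198) = (4377/16)*283 = 1238691/16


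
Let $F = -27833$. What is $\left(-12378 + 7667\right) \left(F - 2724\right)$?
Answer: $143954027$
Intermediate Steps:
$\left(-12378 + 7667\right) \left(F - 2724\right) = \left(-12378 + 7667\right) \left(-27833 - 2724\right) = \left(-4711\right) \left(-30557\right) = 143954027$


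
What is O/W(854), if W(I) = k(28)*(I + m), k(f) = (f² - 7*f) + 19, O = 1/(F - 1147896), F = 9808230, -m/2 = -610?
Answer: 1/10902650358612 ≈ 9.1721e-14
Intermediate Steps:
m = 1220 (m = -2*(-610) = 1220)
O = 1/8660334 (O = 1/(9808230 - 1147896) = 1/8660334 ≈ 1.1547e-7)
k(f) = 19 + f² - 7*f
W(I) = 740540 + 607*I (W(I) = (19 + 28² - 7*28)*(I + 1220) = (19 + 784 - 196)*(1220 + I) = 607*(1220 + I) = 740540 + 607*I)
O/W(854) = 1/(8660334*(740540 + 607*854)) = 1/(8660334*(740540 + 518378)) = (1/8660334)/1258918 = (1/8660334)*(1/1258918) = 1/10902650358612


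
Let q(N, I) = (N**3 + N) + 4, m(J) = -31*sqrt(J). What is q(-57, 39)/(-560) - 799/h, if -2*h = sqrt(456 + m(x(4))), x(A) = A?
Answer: 92623/280 + 799*sqrt(394)/197 ≈ 411.30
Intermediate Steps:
q(N, I) = 4 + N + N**3 (q(N, I) = (N + N**3) + 4 = 4 + N + N**3)
h = -sqrt(394)/2 (h = -sqrt(456 - 31*sqrt(4))/2 = -sqrt(456 - 31*2)/2 = -sqrt(456 - 62)/2 = -sqrt(394)/2 ≈ -9.9247)
q(-57, 39)/(-560) - 799/h = (4 - 57 + (-57)**3)/(-560) - 799*(-sqrt(394)/197) = (4 - 57 - 185193)*(-1/560) - (-799)*sqrt(394)/197 = -185246*(-1/560) + 799*sqrt(394)/197 = 92623/280 + 799*sqrt(394)/197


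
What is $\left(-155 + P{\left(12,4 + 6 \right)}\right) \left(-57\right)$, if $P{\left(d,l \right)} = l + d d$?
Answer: $57$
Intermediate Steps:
$P{\left(d,l \right)} = l + d^{2}$
$\left(-155 + P{\left(12,4 + 6 \right)}\right) \left(-57\right) = \left(-155 + \left(\left(4 + 6\right) + 12^{2}\right)\right) \left(-57\right) = \left(-155 + \left(10 + 144\right)\right) \left(-57\right) = \left(-155 + 154\right) \left(-57\right) = \left(-1\right) \left(-57\right) = 57$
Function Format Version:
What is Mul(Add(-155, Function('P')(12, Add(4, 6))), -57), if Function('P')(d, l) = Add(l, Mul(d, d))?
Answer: 57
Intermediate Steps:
Function('P')(d, l) = Add(l, Pow(d, 2))
Mul(Add(-155, Function('P')(12, Add(4, 6))), -57) = Mul(Add(-155, Add(Add(4, 6), Pow(12, 2))), -57) = Mul(Add(-155, Add(10, 144)), -57) = Mul(Add(-155, 154), -57) = Mul(-1, -57) = 57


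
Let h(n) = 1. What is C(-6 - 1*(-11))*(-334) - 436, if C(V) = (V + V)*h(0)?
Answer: -3776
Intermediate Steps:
C(V) = 2*V (C(V) = (V + V)*1 = (2*V)*1 = 2*V)
C(-6 - 1*(-11))*(-334) - 436 = (2*(-6 - 1*(-11)))*(-334) - 436 = (2*(-6 + 11))*(-334) - 436 = (2*5)*(-334) - 436 = 10*(-334) - 436 = -3340 - 436 = -3776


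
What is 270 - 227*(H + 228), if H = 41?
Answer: -60793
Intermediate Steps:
270 - 227*(H + 228) = 270 - 227*(41 + 228) = 270 - 227*269 = 270 - 61063 = -60793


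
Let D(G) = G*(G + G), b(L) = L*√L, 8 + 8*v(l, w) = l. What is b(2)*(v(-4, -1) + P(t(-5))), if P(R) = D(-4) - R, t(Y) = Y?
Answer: 71*√2 ≈ 100.41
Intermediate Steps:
v(l, w) = -1 + l/8
b(L) = L^(3/2)
D(G) = 2*G² (D(G) = G*(2*G) = 2*G²)
P(R) = 32 - R (P(R) = 2*(-4)² - R = 2*16 - R = 32 - R)
b(2)*(v(-4, -1) + P(t(-5))) = 2^(3/2)*((-1 + (⅛)*(-4)) + (32 - 1*(-5))) = (2*√2)*((-1 - ½) + (32 + 5)) = (2*√2)*(-3/2 + 37) = (2*√2)*(71/2) = 71*√2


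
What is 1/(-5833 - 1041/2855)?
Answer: -2855/16654256 ≈ -0.00017143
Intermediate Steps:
1/(-5833 - 1041/2855) = 1/(-16654256/2855) = -2855/16654256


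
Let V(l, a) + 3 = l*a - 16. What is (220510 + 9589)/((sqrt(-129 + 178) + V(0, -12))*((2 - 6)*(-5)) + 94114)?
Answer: 230099/93874 ≈ 2.4511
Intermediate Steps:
V(l, a) = -19 + a*l (V(l, a) = -3 + (l*a - 16) = -3 + (a*l - 16) = -3 + (-16 + a*l) = -19 + a*l)
(220510 + 9589)/((sqrt(-129 + 178) + V(0, -12))*((2 - 6)*(-5)) + 94114) = (220510 + 9589)/((sqrt(-129 + 178) + (-19 - 12*0))*((2 - 6)*(-5)) + 94114) = 230099/((sqrt(49) + (-19 + 0))*(-4*(-5)) + 94114) = 230099/((7 - 19)*20 + 94114) = 230099/(-12*20 + 94114) = 230099/(-240 + 94114) = 230099/93874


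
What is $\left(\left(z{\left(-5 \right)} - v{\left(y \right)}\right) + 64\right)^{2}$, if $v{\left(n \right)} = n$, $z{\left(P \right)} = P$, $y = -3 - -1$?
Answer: $3721$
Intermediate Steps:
$y = -2$ ($y = -3 + 1 = -2$)
$\left(\left(z{\left(-5 \right)} - v{\left(y \right)}\right) + 64\right)^{2} = \left(\left(-5 - -2\right) + 64\right)^{2} = \left(\left(-5 + 2\right) + 64\right)^{2} = \left(-3 + 64\right)^{2} = 61^{2} = 3721$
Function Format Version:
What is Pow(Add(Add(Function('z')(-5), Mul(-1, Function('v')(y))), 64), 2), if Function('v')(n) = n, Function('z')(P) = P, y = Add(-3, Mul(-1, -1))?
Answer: 3721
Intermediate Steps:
y = -2 (y = Add(-3, 1) = -2)
Pow(Add(Add(Function('z')(-5), Mul(-1, Function('v')(y))), 64), 2) = Pow(Add(Add(-5, Mul(-1, -2)), 64), 2) = Pow(Add(Add(-5, 2), 64), 2) = Pow(Add(-3, 64), 2) = Pow(61, 2) = 3721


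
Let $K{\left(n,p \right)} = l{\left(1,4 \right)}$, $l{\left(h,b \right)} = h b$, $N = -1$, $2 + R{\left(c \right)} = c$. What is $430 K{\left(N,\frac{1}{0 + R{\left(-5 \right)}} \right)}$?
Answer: $1720$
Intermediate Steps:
$R{\left(c \right)} = -2 + c$
$l{\left(h,b \right)} = b h$
$K{\left(n,p \right)} = 4$ ($K{\left(n,p \right)} = 4 \cdot 1 = 4$)
$430 K{\left(N,\frac{1}{0 + R{\left(-5 \right)}} \right)} = 430 \cdot 4 = 1720$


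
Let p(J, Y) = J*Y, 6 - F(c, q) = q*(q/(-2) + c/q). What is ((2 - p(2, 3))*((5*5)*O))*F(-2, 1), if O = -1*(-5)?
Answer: -4250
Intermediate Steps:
F(c, q) = 6 - q*(-q/2 + c/q) (F(c, q) = 6 - q*(q/(-2) + c/q) = 6 - q*(q*(-1/2) + c/q) = 6 - q*(-q/2 + c/q))
O = 5
((2 - p(2, 3))*((5*5)*O))*F(-2, 1) = ((2 - 2*3)*((5*5)*5))*(6 + (1/2)*1**2 - 1*(-2)) = ((2 - 1*6)*(25*5))*(6 + (1/2)*1 + 2) = ((2 - 6)*125)*(6 + 1/2 + 2) = -4*125*(17/2) = -500*17/2 = -4250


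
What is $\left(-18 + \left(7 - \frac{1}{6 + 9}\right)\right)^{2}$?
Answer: $\frac{27556}{225} \approx 122.47$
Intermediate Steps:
$\left(-18 + \left(7 - \frac{1}{6 + 9}\right)\right)^{2} = \left(-18 + \left(7 - \frac{1}{15}\right)\right)^{2} = \left(-18 + \frac{104}{15}\right)^{2} = \left(- \frac{166}{15}\right)^{2} = \frac{27556}{225}$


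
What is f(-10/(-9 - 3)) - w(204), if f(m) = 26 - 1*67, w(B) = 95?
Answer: -136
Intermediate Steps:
f(m) = -41 (f(m) = 26 - 67 = -41)
f(-10/(-9 - 3)) - w(204) = -41 - 1*95 = -41 - 95 = -136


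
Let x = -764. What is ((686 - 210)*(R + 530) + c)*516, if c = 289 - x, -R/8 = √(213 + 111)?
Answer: 95351124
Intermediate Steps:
R = -144 (R = -8*√(213 + 111) = -8*√324 = -8*18 = -144)
c = 1053 (c = 289 - 1*(-764) = 289 + 764 = 1053)
((686 - 210)*(R + 530) + c)*516 = ((686 - 210)*(-144 + 530) + 1053)*516 = (476*386 + 1053)*516 = (183736 + 1053)*516 = 184789*516 = 95351124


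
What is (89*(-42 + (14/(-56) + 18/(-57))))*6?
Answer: -863745/38 ≈ -22730.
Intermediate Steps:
(89*(-42 + (14/(-56) + 18/(-57))))*6 = (89*(-42 + (14*(-1/56) + 18*(-1/57))))*6 = (89*(-42 + (-¼ - 6/19)))*6 = (89*(-42 - 43/76))*6 = (89*(-3235/76))*6 = -287915/76*6 = -863745/38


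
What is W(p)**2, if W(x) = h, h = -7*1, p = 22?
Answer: 49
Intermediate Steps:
h = -7
W(x) = -7
W(p)**2 = (-7)**2 = 49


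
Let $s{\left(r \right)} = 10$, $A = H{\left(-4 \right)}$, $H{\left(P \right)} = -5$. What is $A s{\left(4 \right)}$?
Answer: $-50$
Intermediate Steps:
$A = -5$
$A s{\left(4 \right)} = \left(-5\right) 10 = -50$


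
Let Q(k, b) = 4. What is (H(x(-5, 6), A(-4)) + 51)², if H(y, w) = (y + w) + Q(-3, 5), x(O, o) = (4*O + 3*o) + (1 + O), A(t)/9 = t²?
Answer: 37249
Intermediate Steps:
A(t) = 9*t²
x(O, o) = 1 + 3*o + 5*O (x(O, o) = (3*o + 4*O) + (1 + O) = 1 + 3*o + 5*O)
H(y, w) = 4 + w + y (H(y, w) = (y + w) + 4 = (w + y) + 4 = 4 + w + y)
(H(x(-5, 6), A(-4)) + 51)² = ((4 + 9*(-4)² + (1 + 3*6 + 5*(-5))) + 51)² = ((4 + 9*16 + (1 + 18 - 25)) + 51)² = ((4 + 144 - 6) + 51)² = (142 + 51)² = 193² = 37249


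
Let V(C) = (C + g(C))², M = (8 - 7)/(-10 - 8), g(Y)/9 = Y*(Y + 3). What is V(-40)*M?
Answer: -88179200/9 ≈ -9.7977e+6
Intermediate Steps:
g(Y) = 9*Y*(3 + Y) (g(Y) = 9*(Y*(Y + 3)) = 9*(Y*(3 + Y)) = 9*Y*(3 + Y))
M = -1/18 (M = 1/(-18) = 1*(-1/18) = -1/18 ≈ -0.055556)
V(C) = (C + 9*C*(3 + C))²
V(-40)*M = ((-40)²*(28 + 9*(-40))²)*(-1/18) = (1600*(28 - 360)²)*(-1/18) = (1600*(-332)²)*(-1/18) = (1600*110224)*(-1/18) = 176358400*(-1/18) = -88179200/9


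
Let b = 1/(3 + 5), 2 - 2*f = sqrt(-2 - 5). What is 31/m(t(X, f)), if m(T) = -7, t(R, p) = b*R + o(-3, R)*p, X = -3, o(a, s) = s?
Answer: -31/7 ≈ -4.4286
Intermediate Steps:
f = 1 - I*sqrt(7)/2 (f = 1 - sqrt(-2 - 5)/2 = 1 - I*sqrt(7)/2 ≈ 1.0 - 1.3229*I)
b = 1/8 ≈ 0.12500
t(R, p) = R/8 + R*p
31/m(t(X, f)) = 31/(-7) = 31*(-1/7) = -31/7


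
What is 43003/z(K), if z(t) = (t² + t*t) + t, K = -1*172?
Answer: 43003/58996 ≈ 0.72891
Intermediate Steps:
K = -172
z(t) = t + 2*t² (z(t) = (t² + t²) + t = 2*t² + t = t + 2*t²)
43003/z(K) = 43003/((-172*(1 + 2*(-172)))) = 43003/((-172*(1 - 344))) = 43003/((-172*(-343))) = 43003/58996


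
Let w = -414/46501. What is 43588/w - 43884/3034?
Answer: -1537397260492/314019 ≈ -4.8959e+6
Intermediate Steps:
w = -414/46501 (w = -414*1/46501 = -414/46501 ≈ -0.0089030)
43588/w - 43884/3034 = 43588/(-414/46501) - 43884/3034 = 43588*(-46501/414) - 43884*1/3034 = -1013442794/207 - 21942/1517 = -1537397260492/314019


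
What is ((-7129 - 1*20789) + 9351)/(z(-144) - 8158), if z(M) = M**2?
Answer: -18567/12578 ≈ -1.4761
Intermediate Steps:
((-7129 - 1*20789) + 9351)/(z(-144) - 8158) = ((-7129 - 1*20789) + 9351)/((-144)**2 - 8158) = ((-7129 - 20789) + 9351)/(20736 - 8158) = (-27918 + 9351)/12578 = -18567*1/12578 = -18567/12578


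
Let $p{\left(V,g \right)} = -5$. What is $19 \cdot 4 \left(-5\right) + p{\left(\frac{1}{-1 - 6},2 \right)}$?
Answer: $-385$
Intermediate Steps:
$19 \cdot 4 \left(-5\right) + p{\left(\frac{1}{-1 - 6},2 \right)} = 19 \cdot 4 \left(-5\right) - 5 = 76 \left(-5\right) - 5 = -380 - 5 = -385$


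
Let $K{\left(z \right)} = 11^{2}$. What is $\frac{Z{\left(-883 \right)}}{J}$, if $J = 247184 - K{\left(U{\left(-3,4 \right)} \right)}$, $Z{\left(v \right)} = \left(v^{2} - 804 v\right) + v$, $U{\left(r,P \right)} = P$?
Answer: $\frac{1488738}{247063} \approx 6.0257$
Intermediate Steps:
$K{\left(z \right)} = 121$
$Z{\left(v \right)} = v^{2} - 803 v$
$J = 247063$ ($J = 247184 - 121 = 247063$)
$\frac{Z{\left(-883 \right)}}{J} = \frac{\left(-883\right) \left(-803 - 883\right)}{247063} = \left(-883\right) \left(-1686\right) \frac{1}{247063} = 1488738 \cdot \frac{1}{247063} = \frac{1488738}{247063}$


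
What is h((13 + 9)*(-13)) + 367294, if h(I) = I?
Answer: 367008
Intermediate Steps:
h((13 + 9)*(-13)) + 367294 = (13 + 9)*(-13) + 367294 = 22*(-13) + 367294 = -286 + 367294 = 367008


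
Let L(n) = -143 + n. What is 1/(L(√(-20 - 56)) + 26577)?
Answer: 13217/349378216 - I*√19/349378216 ≈ 3.783e-5 - 1.2476e-8*I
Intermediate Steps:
1/(L(√(-20 - 56)) + 26577) = 1/((-143 + √(-20 - 56)) + 26577) = 1/((-143 + √(-76)) + 26577) = 1/((-143 + 2*I*√19) + 26577) = 1/(26434 + 2*I*√19)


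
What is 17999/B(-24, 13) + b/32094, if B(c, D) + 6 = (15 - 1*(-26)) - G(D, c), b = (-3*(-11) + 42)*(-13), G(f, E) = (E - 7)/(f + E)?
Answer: 176497606/315591 ≈ 559.26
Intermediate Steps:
G(f, E) = (-7 + E)/(E + f)
b = -975 (b = (33 + 42)*(-13) = 75*(-13) = -975)
B(c, D) = 35 - (-7 + c)/(D + c) (B(c, D) = -6 + ((15 - 1*(-26)) - (-7 + c)/(c + D)) = -6 + ((15 + 26) - (-7 + c)/(D + c)) = -6 + (41 - (-7 + c)/(D + c)) = 35 - (-7 + c)/(D + c))
17999/B(-24, 13) + b/32094 = 17999/(((7 + 34*(-24) + 35*13)/(13 - 24))) - 975/32094 = 17999/(((7 - 816 + 455)/(-11))) - 975*1/32094 = 17999/((-1/11*(-354))) - 325/10698 = 17999/(354/11) - 325/10698 = 17999*(11/354) - 325/10698 = 197989/354 - 325/10698 = 176497606/315591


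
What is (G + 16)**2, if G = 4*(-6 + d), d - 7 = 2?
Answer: 784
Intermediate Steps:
d = 9 (d = 7 + 2 = 9)
G = 12 (G = 4*(-6 + 9) = 4*3 = 12)
(G + 16)**2 = (12 + 16)**2 = 28**2 = 784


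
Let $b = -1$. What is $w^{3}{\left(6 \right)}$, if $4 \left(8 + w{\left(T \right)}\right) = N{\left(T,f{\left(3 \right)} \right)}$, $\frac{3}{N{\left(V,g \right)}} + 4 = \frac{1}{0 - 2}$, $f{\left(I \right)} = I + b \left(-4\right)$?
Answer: $- \frac{117649}{216} \approx -544.67$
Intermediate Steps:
$f{\left(I \right)} = 4 + I$ ($f{\left(I \right)} = I - -4 = I + 4 = 4 + I$)
$N{\left(V,g \right)} = - \frac{2}{3}$ ($N{\left(V,g \right)} = \frac{3}{-4 + \frac{1}{0 - 2}} = \frac{3}{-4 + \frac{1}{-2}} = \frac{3}{-4 - \frac{1}{2}} = \frac{3}{- \frac{9}{2}} = 3 \left(- \frac{2}{9}\right) = - \frac{2}{3}$)
$w{\left(T \right)} = - \frac{49}{6}$ ($w{\left(T \right)} = -8 + \frac{1}{4} \left(- \frac{2}{3}\right) = -8 - \frac{1}{6} = - \frac{49}{6}$)
$w^{3}{\left(6 \right)} = \left(- \frac{49}{6}\right)^{3} = - \frac{117649}{216}$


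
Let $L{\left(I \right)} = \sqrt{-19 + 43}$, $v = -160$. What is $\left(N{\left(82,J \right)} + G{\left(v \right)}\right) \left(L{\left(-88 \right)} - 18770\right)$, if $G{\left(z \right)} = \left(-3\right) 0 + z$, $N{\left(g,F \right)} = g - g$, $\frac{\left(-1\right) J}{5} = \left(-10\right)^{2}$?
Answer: $3003200 - 320 \sqrt{6} \approx 3.0024 \cdot 10^{6}$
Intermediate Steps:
$J = -500$ ($J = - 5 \left(-10\right)^{2} = \left(-5\right) 100 = -500$)
$N{\left(g,F \right)} = 0$
$G{\left(z \right)} = z$ ($G{\left(z \right)} = 0 + z = z$)
$L{\left(I \right)} = 2 \sqrt{6}$ ($L{\left(I \right)} = \sqrt{24} = 2 \sqrt{6}$)
$\left(N{\left(82,J \right)} + G{\left(v \right)}\right) \left(L{\left(-88 \right)} - 18770\right) = \left(0 - 160\right) \left(2 \sqrt{6} - 18770\right) = - 160 \left(-18770 + 2 \sqrt{6}\right) = 3003200 - 320 \sqrt{6}$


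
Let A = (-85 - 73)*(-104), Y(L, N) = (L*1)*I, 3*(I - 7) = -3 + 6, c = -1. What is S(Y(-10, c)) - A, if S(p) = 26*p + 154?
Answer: -18358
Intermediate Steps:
I = 8 (I = 7 + (-3 + 6)/3 = 7 + (⅓)*3 = 7 + 1 = 8)
Y(L, N) = 8*L (Y(L, N) = (L*1)*8 = L*8 = 8*L)
S(p) = 154 + 26*p
A = 16432 (A = -158*(-104) = 16432)
S(Y(-10, c)) - A = (154 + 26*(8*(-10))) - 1*16432 = (154 + 26*(-80)) - 16432 = (154 - 2080) - 16432 = -1926 - 16432 = -18358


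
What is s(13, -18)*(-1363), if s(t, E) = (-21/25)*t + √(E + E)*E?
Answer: 372099/25 + 147204*I ≈ 14884.0 + 1.472e+5*I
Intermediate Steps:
s(t, E) = -21*t/25 + √2*E^(3/2) (s(t, E) = (-21*1/25)*t + √(2*E)*E = -21*t/25 + (√2*√E)*E = -21*t/25 + √2*E^(3/2))
s(13, -18)*(-1363) = (-21/25*13 + √2*(-18)^(3/2))*(-1363) = (-273/25 + √2*(-54*I*√2))*(-1363) = (-273/25 - 108*I)*(-1363) = 372099/25 + 147204*I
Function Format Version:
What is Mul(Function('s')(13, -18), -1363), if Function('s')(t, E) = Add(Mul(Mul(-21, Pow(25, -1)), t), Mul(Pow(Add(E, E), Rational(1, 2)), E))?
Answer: Add(Rational(372099, 25), Mul(147204, I)) ≈ Add(14884., Mul(1.4720e+5, I))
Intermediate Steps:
Function('s')(t, E) = Add(Mul(Rational(-21, 25), t), Mul(Pow(2, Rational(1, 2)), Pow(E, Rational(3, 2)))) (Function('s')(t, E) = Add(Mul(Mul(-21, Rational(1, 25)), t), Mul(Pow(Mul(2, E), Rational(1, 2)), E)) = Add(Mul(Rational(-21, 25), t), Mul(Mul(Pow(2, Rational(1, 2)), Pow(E, Rational(1, 2))), E)) = Add(Mul(Rational(-21, 25), t), Mul(Pow(2, Rational(1, 2)), Pow(E, Rational(3, 2)))))
Mul(Function('s')(13, -18), -1363) = Mul(Add(Mul(Rational(-21, 25), 13), Mul(Pow(2, Rational(1, 2)), Pow(-18, Rational(3, 2)))), -1363) = Mul(Add(Rational(-273, 25), Mul(Pow(2, Rational(1, 2)), Mul(-54, I, Pow(2, Rational(1, 2))))), -1363) = Mul(Add(Rational(-273, 25), Mul(-108, I)), -1363) = Add(Rational(372099, 25), Mul(147204, I))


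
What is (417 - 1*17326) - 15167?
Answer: -32076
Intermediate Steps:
(417 - 1*17326) - 15167 = (417 - 17326) - 15167 = -16909 - 15167 = -32076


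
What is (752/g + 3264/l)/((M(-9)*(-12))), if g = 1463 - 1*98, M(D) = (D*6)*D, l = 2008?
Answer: -93209/249766335 ≈ -0.00037318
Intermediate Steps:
M(D) = 6*D² (M(D) = (6*D)*D = 6*D²)
g = 1365 (g = 1463 - 98 = 1365)
(752/g + 3264/l)/((M(-9)*(-12))) = (752/1365 + 3264/2008)/(((6*(-9)²)*(-12))) = (752*(1/1365) + 3264*(1/2008))/(((6*81)*(-12))) = (752/1365 + 408/251)/((486*(-12))) = (745672/342615)/(-5832) = (745672/342615)*(-1/5832) = -93209/249766335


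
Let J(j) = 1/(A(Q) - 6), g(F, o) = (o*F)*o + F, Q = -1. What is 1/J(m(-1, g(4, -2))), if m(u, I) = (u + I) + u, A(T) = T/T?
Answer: -5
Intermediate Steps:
A(T) = 1
g(F, o) = F + F*o² (g(F, o) = (F*o)*o + F = F*o² + F = F + F*o²)
m(u, I) = I + 2*u (m(u, I) = (I + u) + u = I + 2*u)
J(j) = -⅕ (J(j) = 1/(1 - 6) = 1/(-5) = -⅕)
1/J(m(-1, g(4, -2))) = 1/(-⅕) = -5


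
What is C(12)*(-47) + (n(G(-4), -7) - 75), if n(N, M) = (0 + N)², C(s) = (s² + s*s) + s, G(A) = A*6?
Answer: -13599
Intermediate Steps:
G(A) = 6*A
C(s) = s + 2*s² (C(s) = (s² + s²) + s = 2*s² + s = s + 2*s²)
n(N, M) = N²
C(12)*(-47) + (n(G(-4), -7) - 75) = (12*(1 + 2*12))*(-47) + ((6*(-4))² - 75) = (12*(1 + 24))*(-47) + ((-24)² - 75) = (12*25)*(-47) + (576 - 75) = 300*(-47) + 501 = -14100 + 501 = -13599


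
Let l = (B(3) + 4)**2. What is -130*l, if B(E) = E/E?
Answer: -3250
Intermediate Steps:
B(E) = 1
l = 25 (l = (1 + 4)**2 = 5**2 = 25)
-130*l = -130*25 = -3250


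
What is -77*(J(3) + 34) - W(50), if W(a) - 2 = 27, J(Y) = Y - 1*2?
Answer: -2724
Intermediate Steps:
J(Y) = -2 + Y (J(Y) = Y - 2 = -2 + Y)
W(a) = 29 (W(a) = 2 + 27 = 29)
-77*(J(3) + 34) - W(50) = -77*((-2 + 3) + 34) - 1*29 = -77*(1 + 34) - 29 = -77*35 - 29 = -2695 - 29 = -2724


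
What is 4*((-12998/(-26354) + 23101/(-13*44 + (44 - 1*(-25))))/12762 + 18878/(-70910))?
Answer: -1618185427680916/1499514830329005 ≈ -1.0791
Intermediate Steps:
4*((-12998/(-26354) + 23101/(-13*44 + (44 - 1*(-25))))/12762 + 18878/(-70910)) = 4*((-12998*(-1/26354) + 23101/(-572 + (44 + 25)))*(1/12762) + 18878*(-1/70910)) = 4*((6499/13177 + 23101/(-572 + 69))*(1/12762) - 9439/35455) = 4*((6499/13177 + 23101/(-503))*(1/12762) - 9439/35455) = 4*((6499/13177 + 23101*(-1/503))*(1/12762) - 9439/35455) = 4*((6499/13177 - 23101/503)*(1/12762) - 9439/35455) = 4*(-301132880/6628031*1/12762 - 9439/35455) = 4*(-150566440/42293465811 - 9439/35455) = 4*(-404546356920229/1499514830329005) = -1618185427680916/1499514830329005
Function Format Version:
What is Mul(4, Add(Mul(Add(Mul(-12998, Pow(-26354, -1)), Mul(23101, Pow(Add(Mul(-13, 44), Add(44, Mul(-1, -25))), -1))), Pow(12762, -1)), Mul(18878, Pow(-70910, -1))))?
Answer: Rational(-1618185427680916, 1499514830329005) ≈ -1.0791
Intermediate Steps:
Mul(4, Add(Mul(Add(Mul(-12998, Pow(-26354, -1)), Mul(23101, Pow(Add(Mul(-13, 44), Add(44, Mul(-1, -25))), -1))), Pow(12762, -1)), Mul(18878, Pow(-70910, -1)))) = Mul(4, Add(Mul(Add(Mul(-12998, Rational(-1, 26354)), Mul(23101, Pow(Add(-572, Add(44, 25)), -1))), Rational(1, 12762)), Mul(18878, Rational(-1, 70910)))) = Mul(4, Add(Mul(Add(Rational(6499, 13177), Mul(23101, Pow(Add(-572, 69), -1))), Rational(1, 12762)), Rational(-9439, 35455))) = Mul(4, Add(Mul(Add(Rational(6499, 13177), Mul(23101, Pow(-503, -1))), Rational(1, 12762)), Rational(-9439, 35455))) = Mul(4, Add(Mul(Add(Rational(6499, 13177), Mul(23101, Rational(-1, 503))), Rational(1, 12762)), Rational(-9439, 35455))) = Mul(4, Add(Mul(Add(Rational(6499, 13177), Rational(-23101, 503)), Rational(1, 12762)), Rational(-9439, 35455))) = Mul(4, Add(Mul(Rational(-301132880, 6628031), Rational(1, 12762)), Rational(-9439, 35455))) = Mul(4, Add(Rational(-150566440, 42293465811), Rational(-9439, 35455))) = Mul(4, Rational(-404546356920229, 1499514830329005)) = Rational(-1618185427680916, 1499514830329005)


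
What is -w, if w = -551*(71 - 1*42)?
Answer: 15979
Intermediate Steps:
w = -15979 (w = -551*(71 - 42) = -551*29 = -15979)
-w = -1*(-15979) = 15979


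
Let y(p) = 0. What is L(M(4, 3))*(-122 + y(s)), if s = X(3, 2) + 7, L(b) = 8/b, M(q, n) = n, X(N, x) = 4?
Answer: -976/3 ≈ -325.33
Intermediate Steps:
s = 11 (s = 4 + 7 = 11)
L(M(4, 3))*(-122 + y(s)) = (8/3)*(-122 + 0) = (8*(⅓))*(-122) = (8/3)*(-122) = -976/3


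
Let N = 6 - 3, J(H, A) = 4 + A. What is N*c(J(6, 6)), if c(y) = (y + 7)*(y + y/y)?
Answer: 561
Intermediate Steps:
N = 3
c(y) = (1 + y)*(7 + y) (c(y) = (7 + y)*(y + 1) = (7 + y)*(1 + y) = (1 + y)*(7 + y))
N*c(J(6, 6)) = 3*(7 + (4 + 6)**2 + 8*(4 + 6)) = 3*(7 + 10**2 + 8*10) = 3*(7 + 100 + 80) = 3*187 = 561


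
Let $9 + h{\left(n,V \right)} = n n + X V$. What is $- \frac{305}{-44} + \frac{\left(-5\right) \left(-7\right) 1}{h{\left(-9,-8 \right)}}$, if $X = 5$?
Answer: $\frac{2825}{352} \approx 8.0256$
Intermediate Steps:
$h{\left(n,V \right)} = -9 + n^{2} + 5 V$ ($h{\left(n,V \right)} = -9 + \left(n n + 5 V\right) = -9 + \left(n^{2} + 5 V\right) = -9 + n^{2} + 5 V$)
$- \frac{305}{-44} + \frac{\left(-5\right) \left(-7\right) 1}{h{\left(-9,-8 \right)}} = - \frac{305}{-44} + \frac{\left(-5\right) \left(-7\right) 1}{-9 + \left(-9\right)^{2} + 5 \left(-8\right)} = \left(-305\right) \left(- \frac{1}{44}\right) + \frac{35 \cdot 1}{-9 + 81 - 40} = \frac{305}{44} + \frac{35}{32} = \frac{2825}{352}$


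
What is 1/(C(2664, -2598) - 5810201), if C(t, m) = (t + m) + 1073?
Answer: -1/5809062 ≈ -1.7214e-7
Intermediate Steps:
C(t, m) = 1073 + m + t (C(t, m) = (m + t) + 1073 = 1073 + m + t)
1/(C(2664, -2598) - 5810201) = 1/((1073 - 2598 + 2664) - 5810201) = 1/(1139 - 5810201) = 1/(-5809062) = -1/5809062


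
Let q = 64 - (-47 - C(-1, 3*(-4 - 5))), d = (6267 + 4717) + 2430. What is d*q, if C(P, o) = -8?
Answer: 1381642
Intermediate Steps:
d = 13414 (d = 10984 + 2430 = 13414)
q = 103 (q = 64 - (-47 - 1*(-8)) = 64 - (-47 + 8) = 64 - 1*(-39) = 64 + 39 = 103)
d*q = 13414*103 = 1381642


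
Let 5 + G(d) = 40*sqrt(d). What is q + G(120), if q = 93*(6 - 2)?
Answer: 367 + 80*sqrt(30) ≈ 805.18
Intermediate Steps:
q = 372 (q = 93*4 = 372)
G(d) = -5 + 40*sqrt(d)
q + G(120) = 372 + (-5 + 40*sqrt(120)) = 372 + (-5 + 40*(2*sqrt(30))) = 372 + (-5 + 80*sqrt(30)) = 367 + 80*sqrt(30)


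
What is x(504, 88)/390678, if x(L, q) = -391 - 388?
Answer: -41/20562 ≈ -0.0019940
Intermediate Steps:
x(L, q) = -779
x(504, 88)/390678 = -779/390678 = -779*1/390678 = -41/20562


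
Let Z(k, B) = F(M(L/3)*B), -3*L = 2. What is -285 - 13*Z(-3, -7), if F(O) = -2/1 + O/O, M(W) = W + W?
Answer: -272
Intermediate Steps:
L = -⅔ (L = -⅓*2 = -⅔ ≈ -0.66667)
M(W) = 2*W
F(O) = -1 (F(O) = -2*1 + 1 = -2 + 1 = -1)
Z(k, B) = -1
-285 - 13*Z(-3, -7) = -285 - 13*(-1) = -285 + 13 = -272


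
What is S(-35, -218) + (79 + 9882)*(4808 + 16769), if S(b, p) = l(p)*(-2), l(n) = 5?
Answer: 214928487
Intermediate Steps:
S(b, p) = -10 (S(b, p) = 5*(-2) = -10)
S(-35, -218) + (79 + 9882)*(4808 + 16769) = -10 + (79 + 9882)*(4808 + 16769) = -10 + 9961*21577 = -10 + 214928497 = 214928487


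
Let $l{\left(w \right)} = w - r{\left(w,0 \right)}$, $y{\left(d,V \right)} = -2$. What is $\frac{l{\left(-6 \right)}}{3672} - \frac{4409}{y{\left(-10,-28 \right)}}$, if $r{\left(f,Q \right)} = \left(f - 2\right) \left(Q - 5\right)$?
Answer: $\frac{4047439}{1836} \approx 2204.5$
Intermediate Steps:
$r{\left(f,Q \right)} = \left(-5 + Q\right) \left(-2 + f\right)$ ($r{\left(f,Q \right)} = \left(-2 + f\right) \left(-5 + Q\right) = \left(-5 + Q\right) \left(-2 + f\right)$)
$l{\left(w \right)} = -10 + 6 w$ ($l{\left(w \right)} = w - \left(10 - 5 w - 0 + 0 w\right) = w - \left(10 - 5 w + 0 + 0\right) = w - \left(10 - 5 w\right) = w + \left(-10 + 5 w\right) = -10 + 6 w$)
$\frac{l{\left(-6 \right)}}{3672} - \frac{4409}{y{\left(-10,-28 \right)}} = \frac{-10 + 6 \left(-6\right)}{3672} - \frac{4409}{-2} = \left(-10 - 36\right) \frac{1}{3672} - - \frac{4409}{2} = \left(-46\right) \frac{1}{3672} + \frac{4409}{2} = - \frac{23}{1836} + \frac{4409}{2} = \frac{4047439}{1836}$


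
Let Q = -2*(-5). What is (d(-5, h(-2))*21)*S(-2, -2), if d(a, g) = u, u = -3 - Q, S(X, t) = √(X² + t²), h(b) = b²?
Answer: -546*√2 ≈ -772.16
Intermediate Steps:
Q = 10
u = -13 (u = -3 - 1*10 = -3 - 10 = -13)
d(a, g) = -13
(d(-5, h(-2))*21)*S(-2, -2) = (-13*21)*√((-2)² + (-2)²) = -273*√(4 + 4) = -546*√2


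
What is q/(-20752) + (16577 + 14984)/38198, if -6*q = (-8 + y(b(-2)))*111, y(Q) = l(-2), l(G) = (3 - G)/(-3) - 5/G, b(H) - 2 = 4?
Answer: 3899336723/4756109376 ≈ 0.81986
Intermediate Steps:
b(H) = 6 (b(H) = 2 + 4 = 6)
l(G) = -1 - 5/G + G/3 (l(G) = (3 - G)*(-1/3) - 5/G = (-1 + G/3) - 5/G = -1 - 5/G + G/3)
y(Q) = 5/6 (y(Q) = -1 - 5/(-2) + (1/3)*(-2) = -1 - 5*(-1/2) - 2/3 = -1 + 5/2 - 2/3 = 5/6)
q = 1591/12 (q = -(-8 + 5/6)*111/6 = -(-43)*111/36 = -1/6*(-1591/2) = 1591/12 ≈ 132.58)
q/(-20752) + (16577 + 14984)/38198 = (1591/12)/(-20752) + (16577 + 14984)/38198 = (1591/12)*(-1/20752) + 31561*(1/38198) = -1591/249024 + 31561/38198 = 3899336723/4756109376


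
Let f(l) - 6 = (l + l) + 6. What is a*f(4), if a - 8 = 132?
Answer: 2800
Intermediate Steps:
f(l) = 12 + 2*l (f(l) = 6 + ((l + l) + 6) = 6 + (2*l + 6) = 6 + (6 + 2*l) = 12 + 2*l)
a = 140 (a = 8 + 132 = 140)
a*f(4) = 140*(12 + 2*4) = 140*(12 + 8) = 140*20 = 2800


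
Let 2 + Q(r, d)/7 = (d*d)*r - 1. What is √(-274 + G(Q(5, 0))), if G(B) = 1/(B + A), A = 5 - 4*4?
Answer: I*√17538/8 ≈ 16.554*I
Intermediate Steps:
Q(r, d) = -21 + 7*r*d² (Q(r, d) = -14 + 7*((d*d)*r - 1) = -14 + 7*(d²*r - 1) = -14 + 7*(r*d² - 1) = -14 + 7*(-1 + r*d²) = -14 + (-7 + 7*r*d²) = -21 + 7*r*d²)
A = -11 (A = 5 - 16 = -11)
G(B) = 1/(-11 + B) (G(B) = 1/(B - 11) = 1/(-11 + B))
√(-274 + G(Q(5, 0))) = √(-274 + 1/(-11 + (-21 + 7*5*0²))) = √(-274 + 1/(-11 + (-21 + 7*5*0))) = √(-274 + 1/(-11 + (-21 + 0))) = √(-274 + 1/(-11 - 21)) = √(-274 + 1/(-32)) = √(-274 - 1/32) = √(-8769/32) = I*√17538/8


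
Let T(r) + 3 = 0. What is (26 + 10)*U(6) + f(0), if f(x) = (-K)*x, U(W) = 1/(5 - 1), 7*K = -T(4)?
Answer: 9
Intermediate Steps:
T(r) = -3 (T(r) = -3 + 0 = -3)
K = 3/7 (K = (-1*(-3))/7 = (1/7)*3 = 3/7 ≈ 0.42857)
U(W) = 1/4
f(x) = -3*x/7 (f(x) = (-1*3/7)*x = -3*x/7)
(26 + 10)*U(6) + f(0) = (26 + 10)*(1/4) - 3/7*0 = 36*(1/4) + 0 = 9 + 0 = 9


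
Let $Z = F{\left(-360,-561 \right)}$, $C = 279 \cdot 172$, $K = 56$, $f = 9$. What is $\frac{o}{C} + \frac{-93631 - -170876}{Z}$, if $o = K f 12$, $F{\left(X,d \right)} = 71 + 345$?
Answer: $\frac{103037473}{554528} \approx 185.81$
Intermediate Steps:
$F{\left(X,d \right)} = 416$
$C = 47988$
$Z = 416$
$o = 6048$ ($o = 56 \cdot 9 \cdot 12 = 504 \cdot 12 = 6048$)
$\frac{o}{C} + \frac{-93631 - -170876}{Z} = \frac{6048}{47988} + \frac{-93631 - -170876}{416} = 6048 \cdot \frac{1}{47988} + \left(-93631 + 170876\right) \frac{1}{416} = \frac{168}{1333} + 77245 \cdot \frac{1}{416} = \frac{168}{1333} + \frac{77245}{416} = \frac{103037473}{554528}$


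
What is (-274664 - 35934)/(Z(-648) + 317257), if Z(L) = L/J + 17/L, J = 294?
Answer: -9862107696/10073473447 ≈ -0.97902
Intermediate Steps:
Z(L) = 17/L + L/294 (Z(L) = L/294 + 17/L = 17/L + L/294)
(-274664 - 35934)/(Z(-648) + 317257) = (-274664 - 35934)/((17/(-648) + (1/294)*(-648)) + 317257) = -310598/((17*(-1/648) - 108/49) + 317257) = -310598/((-17/648 - 108/49) + 317257) = -310598/(-70817/31752 + 317257) = -310598/10073473447/31752 = -310598*31752/10073473447 = -9862107696/10073473447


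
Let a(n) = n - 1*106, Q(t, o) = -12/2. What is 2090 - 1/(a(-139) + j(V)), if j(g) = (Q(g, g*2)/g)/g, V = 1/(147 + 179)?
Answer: 1333213091/637901 ≈ 2090.0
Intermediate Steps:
Q(t, o) = -6 (Q(t, o) = -12*1/2 = -6)
a(n) = -106 + n (a(n) = n - 106 = -106 + n)
V = 1/326 ≈ 0.0030675
j(g) = -6/g**2 (j(g) = (-6/g)/g = -6/g**2)
2090 - 1/(a(-139) + j(V)) = 2090 - 1/((-106 - 139) - 6/326**(-2)) = 2090 - 1/(-245 - 6*106276) = 2090 - 1/(-245 - 637656) = 2090 - 1/(-637901) = 2090 - 1*(-1/637901) = 2090 + 1/637901 = 1333213091/637901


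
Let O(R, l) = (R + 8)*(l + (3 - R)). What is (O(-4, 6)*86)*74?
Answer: 330928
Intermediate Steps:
O(R, l) = (8 + R)*(3 + l - R)
(O(-4, 6)*86)*74 = ((24 - 1*(-4)² - 5*(-4) + 8*6 - 4*6)*86)*74 = ((24 - 1*16 + 20 + 48 - 24)*86)*74 = ((24 - 16 + 20 + 48 - 24)*86)*74 = (52*86)*74 = 4472*74 = 330928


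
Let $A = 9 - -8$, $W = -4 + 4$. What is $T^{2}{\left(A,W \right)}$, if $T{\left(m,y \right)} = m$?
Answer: $289$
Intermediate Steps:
$W = 0$
$A = 17$ ($A = 9 + 8 = 17$)
$T^{2}{\left(A,W \right)} = 17^{2} = 289$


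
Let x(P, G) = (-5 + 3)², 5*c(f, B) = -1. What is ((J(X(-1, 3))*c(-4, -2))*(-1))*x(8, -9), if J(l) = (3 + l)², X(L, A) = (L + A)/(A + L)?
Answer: 64/5 ≈ 12.800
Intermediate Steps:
c(f, B) = -⅕ (c(f, B) = (⅕)*(-1) = -⅕)
X(L, A) = 1 (X(L, A) = (A + L)/(A + L) = 1)
x(P, G) = 4 (x(P, G) = (-2)² = 4)
((J(X(-1, 3))*c(-4, -2))*(-1))*x(8, -9) = (((3 + 1)²*(-⅕))*(-1))*4 = ((4²*(-⅕))*(-1))*4 = ((16*(-⅕))*(-1))*4 = -16/5*(-1)*4 = (16/5)*4 = 64/5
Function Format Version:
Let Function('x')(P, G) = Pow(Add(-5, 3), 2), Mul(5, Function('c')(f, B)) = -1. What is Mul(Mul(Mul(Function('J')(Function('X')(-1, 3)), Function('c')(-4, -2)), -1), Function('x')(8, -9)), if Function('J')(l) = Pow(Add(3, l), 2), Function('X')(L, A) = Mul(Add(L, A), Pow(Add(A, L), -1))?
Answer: Rational(64, 5) ≈ 12.800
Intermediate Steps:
Function('c')(f, B) = Rational(-1, 5) (Function('c')(f, B) = Mul(Rational(1, 5), -1) = Rational(-1, 5))
Function('X')(L, A) = 1 (Function('X')(L, A) = Mul(Add(A, L), Pow(Add(A, L), -1)) = 1)
Function('x')(P, G) = 4 (Function('x')(P, G) = Pow(-2, 2) = 4)
Mul(Mul(Mul(Function('J')(Function('X')(-1, 3)), Function('c')(-4, -2)), -1), Function('x')(8, -9)) = Mul(Mul(Mul(Pow(Add(3, 1), 2), Rational(-1, 5)), -1), 4) = Mul(Mul(Mul(Pow(4, 2), Rational(-1, 5)), -1), 4) = Mul(Mul(Mul(16, Rational(-1, 5)), -1), 4) = Mul(Mul(Rational(-16, 5), -1), 4) = Mul(Rational(16, 5), 4) = Rational(64, 5)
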